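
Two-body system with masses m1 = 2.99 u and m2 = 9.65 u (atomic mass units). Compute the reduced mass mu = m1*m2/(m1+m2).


mu = m1 * m2 / (m1 + m2)
= 2.99 * 9.65 / (2.99 + 9.65)
= 28.8535 / 12.64
= 2.2827 u

2.2827


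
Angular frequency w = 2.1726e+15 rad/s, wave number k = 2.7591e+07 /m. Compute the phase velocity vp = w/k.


vp = w / k
= 2.1726e+15 / 2.7591e+07
= 7.8743e+07 m/s

7.8743e+07


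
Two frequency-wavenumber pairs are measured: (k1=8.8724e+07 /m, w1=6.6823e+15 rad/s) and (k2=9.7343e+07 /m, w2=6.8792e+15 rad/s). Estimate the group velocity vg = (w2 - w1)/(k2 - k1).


vg = (w2 - w1) / (k2 - k1)
= (6.8792e+15 - 6.6823e+15) / (9.7343e+07 - 8.8724e+07)
= 1.9690e+14 / 8.6190e+06
= 2.2845e+07 m/s

2.2845e+07


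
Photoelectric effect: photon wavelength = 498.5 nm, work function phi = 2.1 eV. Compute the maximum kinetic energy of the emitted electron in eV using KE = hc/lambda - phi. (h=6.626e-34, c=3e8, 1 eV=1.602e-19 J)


E_photon = hc / lambda
= (6.626e-34)(3e8) / (498.5e-9)
= 3.9876e-19 J
= 2.4891 eV
KE = E_photon - phi
= 2.4891 - 2.1
= 0.3891 eV

0.3891


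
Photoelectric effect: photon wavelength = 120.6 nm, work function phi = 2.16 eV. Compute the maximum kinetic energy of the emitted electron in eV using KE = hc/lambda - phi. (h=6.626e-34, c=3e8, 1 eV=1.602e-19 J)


E_photon = hc / lambda
= (6.626e-34)(3e8) / (120.6e-9)
= 1.6483e-18 J
= 10.2888 eV
KE = E_photon - phi
= 10.2888 - 2.16
= 8.1288 eV

8.1288


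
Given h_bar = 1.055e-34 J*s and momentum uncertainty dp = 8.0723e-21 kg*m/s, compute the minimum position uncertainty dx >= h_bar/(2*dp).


dx = h_bar / (2 * dp)
= 1.055e-34 / (2 * 8.0723e-21)
= 1.055e-34 / 1.6145e-20
= 6.5347e-15 m

6.5347e-15


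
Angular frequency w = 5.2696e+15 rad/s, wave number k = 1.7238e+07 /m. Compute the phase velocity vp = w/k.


vp = w / k
= 5.2696e+15 / 1.7238e+07
= 3.0570e+08 m/s

3.0570e+08


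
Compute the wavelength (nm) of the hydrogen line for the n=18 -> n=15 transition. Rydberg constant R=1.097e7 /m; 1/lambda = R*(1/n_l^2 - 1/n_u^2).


1/lambda = R * (1/n_l^2 - 1/n_u^2)
= 1.097e7 * (1/15^2 - 1/18^2)
= 1.097e7 * (0.004444 - 0.003086)
= 1.097e7 * 0.001358
= 1.4898e+04 /m
lambda = 1 / 1.4898e+04 = 67125.2175 nm

67125.2175


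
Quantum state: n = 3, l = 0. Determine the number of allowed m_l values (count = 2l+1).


m_l ranges from -l to +l in integer steps
So m_l goes from -0 to +0
Count = 2l + 1 = 2*0 + 1
= 1

1


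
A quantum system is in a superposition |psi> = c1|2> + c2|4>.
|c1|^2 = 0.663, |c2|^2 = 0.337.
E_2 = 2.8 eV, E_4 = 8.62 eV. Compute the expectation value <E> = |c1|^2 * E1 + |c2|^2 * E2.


<E> = |c1|^2 * E1 + |c2|^2 * E2
= 0.663 * 2.8 + 0.337 * 8.62
= 1.8564 + 2.9049
= 4.7613 eV

4.7613


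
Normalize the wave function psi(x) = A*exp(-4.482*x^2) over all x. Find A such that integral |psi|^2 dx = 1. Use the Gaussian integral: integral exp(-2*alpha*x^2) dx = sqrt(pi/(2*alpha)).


integral |psi|^2 dx = A^2 * sqrt(pi/(2*alpha)) = 1
A^2 = sqrt(2*alpha/pi)
= sqrt(2 * 4.482 / pi)
= 1.68918
A = sqrt(1.68918)
= 1.2997

1.2997


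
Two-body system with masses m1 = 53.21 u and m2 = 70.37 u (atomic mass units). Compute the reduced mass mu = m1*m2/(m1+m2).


mu = m1 * m2 / (m1 + m2)
= 53.21 * 70.37 / (53.21 + 70.37)
= 3744.3877 / 123.58
= 30.2993 u

30.2993


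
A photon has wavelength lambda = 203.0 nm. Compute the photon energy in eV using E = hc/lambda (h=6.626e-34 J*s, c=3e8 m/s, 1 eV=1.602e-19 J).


E = hc / lambda
= (6.626e-34)(3e8) / (203.0e-9)
= 1.9878e-25 / 2.0300e-07
= 9.7921e-19 J
Converting to eV: 9.7921e-19 / 1.602e-19
= 6.1124 eV

6.1124


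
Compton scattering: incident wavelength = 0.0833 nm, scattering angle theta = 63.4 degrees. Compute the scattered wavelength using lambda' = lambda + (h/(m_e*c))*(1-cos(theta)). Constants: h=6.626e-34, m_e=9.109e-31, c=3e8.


Compton wavelength: h/(m_e*c) = 2.4247e-12 m
d_lambda = 2.4247e-12 * (1 - cos(63.4 deg))
= 2.4247e-12 * 0.552241
= 1.3390e-12 m = 0.001339 nm
lambda' = 0.0833 + 0.001339
= 0.084639 nm

0.084639


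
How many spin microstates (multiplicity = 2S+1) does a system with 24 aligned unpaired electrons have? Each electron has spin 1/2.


Total spin S = N * (1/2) = 24 * 0.5 = 12.0
Spin multiplicity = 2S + 1
= 2 * 12.0 + 1
= 25

25


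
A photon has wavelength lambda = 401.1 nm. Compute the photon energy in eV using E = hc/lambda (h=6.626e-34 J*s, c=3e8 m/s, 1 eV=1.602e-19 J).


E = hc / lambda
= (6.626e-34)(3e8) / (401.1e-9)
= 1.9878e-25 / 4.0110e-07
= 4.9559e-19 J
Converting to eV: 4.9559e-19 / 1.602e-19
= 3.0936 eV

3.0936


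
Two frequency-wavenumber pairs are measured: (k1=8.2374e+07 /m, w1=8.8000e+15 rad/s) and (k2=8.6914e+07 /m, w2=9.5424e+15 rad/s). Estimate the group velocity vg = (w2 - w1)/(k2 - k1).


vg = (w2 - w1) / (k2 - k1)
= (9.5424e+15 - 8.8000e+15) / (8.6914e+07 - 8.2374e+07)
= 7.4240e+14 / 4.5400e+06
= 1.6352e+08 m/s

1.6352e+08


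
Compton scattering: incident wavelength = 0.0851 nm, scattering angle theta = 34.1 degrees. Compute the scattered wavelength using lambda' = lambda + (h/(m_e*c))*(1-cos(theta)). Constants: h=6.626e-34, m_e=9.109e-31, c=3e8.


Compton wavelength: h/(m_e*c) = 2.4247e-12 m
d_lambda = 2.4247e-12 * (1 - cos(34.1 deg))
= 2.4247e-12 * 0.17194
= 4.1690e-13 m = 0.000417 nm
lambda' = 0.0851 + 0.000417
= 0.085517 nm

0.085517


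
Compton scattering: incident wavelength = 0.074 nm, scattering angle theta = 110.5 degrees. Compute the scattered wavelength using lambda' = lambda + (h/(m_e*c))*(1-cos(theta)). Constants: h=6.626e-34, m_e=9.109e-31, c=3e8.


Compton wavelength: h/(m_e*c) = 2.4247e-12 m
d_lambda = 2.4247e-12 * (1 - cos(110.5 deg))
= 2.4247e-12 * 1.350207
= 3.2739e-12 m = 0.003274 nm
lambda' = 0.074 + 0.003274
= 0.077274 nm

0.077274


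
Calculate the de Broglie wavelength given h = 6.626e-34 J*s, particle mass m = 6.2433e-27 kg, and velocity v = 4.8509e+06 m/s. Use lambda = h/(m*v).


lambda = h / (m * v)
= 6.626e-34 / (6.2433e-27 * 4.8509e+06)
= 6.626e-34 / 3.0286e-20
= 2.1878e-14 m

2.1878e-14


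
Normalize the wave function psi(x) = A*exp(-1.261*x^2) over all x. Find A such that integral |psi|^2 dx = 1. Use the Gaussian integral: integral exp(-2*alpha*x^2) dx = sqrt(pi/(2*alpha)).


integral |psi|^2 dx = A^2 * sqrt(pi/(2*alpha)) = 1
A^2 = sqrt(2*alpha/pi)
= sqrt(2 * 1.261 / pi)
= 0.895979
A = sqrt(0.895979)
= 0.9466

0.9466


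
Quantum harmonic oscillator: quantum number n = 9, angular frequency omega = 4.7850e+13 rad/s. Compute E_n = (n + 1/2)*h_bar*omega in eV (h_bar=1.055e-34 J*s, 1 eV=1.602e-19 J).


E = (n + 1/2) * h_bar * omega
= (9 + 0.5) * 1.055e-34 * 4.7850e+13
= 9.5 * 5.0482e-21
= 4.7958e-20 J
= 0.2994 eV

0.2994


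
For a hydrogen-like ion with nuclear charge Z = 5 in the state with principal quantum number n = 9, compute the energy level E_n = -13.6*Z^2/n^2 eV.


E_n = -13.6 * Z^2 / n^2
= -13.6 * 5^2 / 9^2
= -13.6 * 25 / 81
= -4.1975 eV

-4.1975


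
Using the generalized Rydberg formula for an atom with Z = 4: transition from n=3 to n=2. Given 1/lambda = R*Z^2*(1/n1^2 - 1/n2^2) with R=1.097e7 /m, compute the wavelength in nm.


1/lambda = R * Z^2 * (1/n1^2 - 1/n2^2)
= 1.097e7 * 4^2 * (1/2^2 - 1/3^2)
= 1.097e7 * 16 * (0.25 - 0.111111)
= 2.4378e+07 /m
lambda = 1 / 2.4378e+07
= 41.021 nm

41.021


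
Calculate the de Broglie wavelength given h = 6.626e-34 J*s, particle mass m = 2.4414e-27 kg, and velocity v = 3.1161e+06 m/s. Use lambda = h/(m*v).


lambda = h / (m * v)
= 6.626e-34 / (2.4414e-27 * 3.1161e+06)
= 6.626e-34 / 7.6076e-21
= 8.7097e-14 m

8.7097e-14


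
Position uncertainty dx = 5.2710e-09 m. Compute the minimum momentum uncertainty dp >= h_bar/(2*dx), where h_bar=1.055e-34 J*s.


dp = h_bar / (2 * dx)
= 1.055e-34 / (2 * 5.2710e-09)
= 1.055e-34 / 1.0542e-08
= 1.0008e-26 kg*m/s

1.0008e-26


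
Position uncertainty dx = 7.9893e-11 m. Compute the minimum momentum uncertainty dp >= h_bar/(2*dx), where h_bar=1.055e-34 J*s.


dp = h_bar / (2 * dx)
= 1.055e-34 / (2 * 7.9893e-11)
= 1.055e-34 / 1.5979e-10
= 6.6026e-25 kg*m/s

6.6026e-25


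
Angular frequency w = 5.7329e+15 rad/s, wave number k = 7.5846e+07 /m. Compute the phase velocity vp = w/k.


vp = w / k
= 5.7329e+15 / 7.5846e+07
= 7.5586e+07 m/s

7.5586e+07


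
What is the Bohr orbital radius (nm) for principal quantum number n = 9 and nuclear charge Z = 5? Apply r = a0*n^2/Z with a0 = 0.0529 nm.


r = a0 * n^2 / Z
= 0.0529 * 9^2 / 5
= 0.0529 * 81 / 5
= 0.857 nm

0.857


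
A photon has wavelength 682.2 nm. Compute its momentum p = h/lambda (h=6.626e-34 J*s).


p = h / lambda
= 6.626e-34 / (682.2e-9)
= 6.626e-34 / 6.8220e-07
= 9.7127e-28 kg*m/s

9.7127e-28


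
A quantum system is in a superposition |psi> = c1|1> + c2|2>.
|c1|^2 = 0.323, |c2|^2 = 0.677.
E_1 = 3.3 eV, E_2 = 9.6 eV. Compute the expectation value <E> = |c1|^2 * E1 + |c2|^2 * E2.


<E> = |c1|^2 * E1 + |c2|^2 * E2
= 0.323 * 3.3 + 0.677 * 9.6
= 1.0659 + 6.4992
= 7.5651 eV

7.5651


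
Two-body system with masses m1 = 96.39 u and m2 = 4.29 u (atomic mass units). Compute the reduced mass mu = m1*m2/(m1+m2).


mu = m1 * m2 / (m1 + m2)
= 96.39 * 4.29 / (96.39 + 4.29)
= 413.5131 / 100.68
= 4.1072 u

4.1072


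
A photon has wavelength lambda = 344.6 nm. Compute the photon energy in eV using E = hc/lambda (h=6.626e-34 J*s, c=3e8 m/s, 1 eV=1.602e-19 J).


E = hc / lambda
= (6.626e-34)(3e8) / (344.6e-9)
= 1.9878e-25 / 3.4460e-07
= 5.7684e-19 J
Converting to eV: 5.7684e-19 / 1.602e-19
= 3.6008 eV

3.6008


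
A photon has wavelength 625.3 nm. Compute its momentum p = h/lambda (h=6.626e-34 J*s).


p = h / lambda
= 6.626e-34 / (625.3e-9)
= 6.626e-34 / 6.2530e-07
= 1.0597e-27 kg*m/s

1.0597e-27


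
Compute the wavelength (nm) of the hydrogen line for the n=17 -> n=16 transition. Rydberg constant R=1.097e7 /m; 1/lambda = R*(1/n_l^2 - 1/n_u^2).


1/lambda = R * (1/n_l^2 - 1/n_u^2)
= 1.097e7 * (1/16^2 - 1/17^2)
= 1.097e7 * (0.003906 - 0.00346)
= 1.097e7 * 0.000446
= 4.8931e+03 /m
lambda = 1 / 4.8931e+03 = 204370.045 nm

204370.045


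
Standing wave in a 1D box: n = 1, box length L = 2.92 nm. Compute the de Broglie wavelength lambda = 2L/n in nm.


lambda = 2L / n
= 2 * 2.92 / 1
= 5.84 / 1
= 5.84 nm

5.84


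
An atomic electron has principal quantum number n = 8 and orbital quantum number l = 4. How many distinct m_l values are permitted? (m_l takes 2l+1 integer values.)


m_l ranges from -l to +l in integer steps
So m_l goes from -4 to +4
Count = 2l + 1 = 2*4 + 1
= 9

9


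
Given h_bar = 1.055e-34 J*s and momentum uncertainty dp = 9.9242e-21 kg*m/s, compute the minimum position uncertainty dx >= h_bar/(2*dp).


dx = h_bar / (2 * dp)
= 1.055e-34 / (2 * 9.9242e-21)
= 1.055e-34 / 1.9848e-20
= 5.3153e-15 m

5.3153e-15


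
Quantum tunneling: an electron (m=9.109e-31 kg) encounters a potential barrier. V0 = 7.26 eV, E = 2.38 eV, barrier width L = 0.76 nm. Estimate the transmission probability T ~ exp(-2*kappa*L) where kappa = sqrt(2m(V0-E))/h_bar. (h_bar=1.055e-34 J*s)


V0 - E = 4.88 eV = 7.8178e-19 J
kappa = sqrt(2 * m * (V0-E)) / h_bar
= sqrt(2 * 9.109e-31 * 7.8178e-19) / 1.055e-34
= 1.1312e+10 /m
2*kappa*L = 2 * 1.1312e+10 * 0.76e-9
= 17.1942
T = exp(-17.1942) = 3.409120e-08

3.409120e-08


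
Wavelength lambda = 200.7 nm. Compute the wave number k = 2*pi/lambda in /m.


k = 2 * pi / lambda
= 6.2832 / (200.7e-9)
= 6.2832 / 2.0070e-07
= 3.1306e+07 /m

3.1306e+07


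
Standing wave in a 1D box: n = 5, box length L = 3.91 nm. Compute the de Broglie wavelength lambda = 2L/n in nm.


lambda = 2L / n
= 2 * 3.91 / 5
= 7.82 / 5
= 1.564 nm

1.564


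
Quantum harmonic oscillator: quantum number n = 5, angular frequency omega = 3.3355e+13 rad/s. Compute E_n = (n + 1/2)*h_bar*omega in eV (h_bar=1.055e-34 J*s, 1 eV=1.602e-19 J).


E = (n + 1/2) * h_bar * omega
= (5 + 0.5) * 1.055e-34 * 3.3355e+13
= 5.5 * 3.5190e-21
= 1.9354e-20 J
= 0.1208 eV

0.1208


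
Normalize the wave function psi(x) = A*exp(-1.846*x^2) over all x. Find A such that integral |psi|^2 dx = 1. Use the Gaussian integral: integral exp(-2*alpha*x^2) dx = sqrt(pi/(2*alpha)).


integral |psi|^2 dx = A^2 * sqrt(pi/(2*alpha)) = 1
A^2 = sqrt(2*alpha/pi)
= sqrt(2 * 1.846 / pi)
= 1.084066
A = sqrt(1.084066)
= 1.0412

1.0412


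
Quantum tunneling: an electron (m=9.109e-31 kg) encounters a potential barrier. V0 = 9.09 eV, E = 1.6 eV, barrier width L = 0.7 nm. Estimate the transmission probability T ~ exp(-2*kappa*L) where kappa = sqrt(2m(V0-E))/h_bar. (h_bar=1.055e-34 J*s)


V0 - E = 7.49 eV = 1.1999e-18 J
kappa = sqrt(2 * m * (V0-E)) / h_bar
= sqrt(2 * 9.109e-31 * 1.1999e-18) / 1.055e-34
= 1.4014e+10 /m
2*kappa*L = 2 * 1.4014e+10 * 0.7e-9
= 19.62
T = exp(-19.62) = 3.014118e-09

3.014118e-09


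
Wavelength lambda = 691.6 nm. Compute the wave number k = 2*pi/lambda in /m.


k = 2 * pi / lambda
= 6.2832 / (691.6e-9)
= 6.2832 / 6.9160e-07
= 9.0850e+06 /m

9.0850e+06


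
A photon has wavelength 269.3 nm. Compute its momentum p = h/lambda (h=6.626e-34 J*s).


p = h / lambda
= 6.626e-34 / (269.3e-9)
= 6.626e-34 / 2.6930e-07
= 2.4605e-27 kg*m/s

2.4605e-27


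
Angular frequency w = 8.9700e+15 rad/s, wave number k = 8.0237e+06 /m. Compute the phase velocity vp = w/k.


vp = w / k
= 8.9700e+15 / 8.0237e+06
= 1.1179e+09 m/s

1.1179e+09


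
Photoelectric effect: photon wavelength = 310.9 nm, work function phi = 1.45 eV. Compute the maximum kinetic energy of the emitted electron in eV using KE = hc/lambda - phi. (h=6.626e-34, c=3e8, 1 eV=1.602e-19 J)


E_photon = hc / lambda
= (6.626e-34)(3e8) / (310.9e-9)
= 6.3937e-19 J
= 3.9911 eV
KE = E_photon - phi
= 3.9911 - 1.45
= 2.5411 eV

2.5411


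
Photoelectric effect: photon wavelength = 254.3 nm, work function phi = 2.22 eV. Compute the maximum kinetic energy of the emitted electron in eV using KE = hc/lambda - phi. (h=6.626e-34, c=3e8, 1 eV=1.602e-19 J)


E_photon = hc / lambda
= (6.626e-34)(3e8) / (254.3e-9)
= 7.8168e-19 J
= 4.8794 eV
KE = E_photon - phi
= 4.8794 - 2.22
= 2.6594 eV

2.6594


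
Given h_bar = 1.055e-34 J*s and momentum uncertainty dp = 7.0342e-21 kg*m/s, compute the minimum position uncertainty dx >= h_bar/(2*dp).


dx = h_bar / (2 * dp)
= 1.055e-34 / (2 * 7.0342e-21)
= 1.055e-34 / 1.4068e-20
= 7.4991e-15 m

7.4991e-15


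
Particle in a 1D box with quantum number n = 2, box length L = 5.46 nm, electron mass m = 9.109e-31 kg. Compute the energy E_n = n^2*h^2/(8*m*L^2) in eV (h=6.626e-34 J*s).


E = n^2 * h^2 / (8 * m * L^2)
= 2^2 * (6.626e-34)^2 / (8 * 9.109e-31 * (5.46e-9)^2)
= 4 * 4.3904e-67 / (8 * 9.109e-31 * 2.9812e-17)
= 8.0838e-21 J
= 0.0505 eV

0.0505


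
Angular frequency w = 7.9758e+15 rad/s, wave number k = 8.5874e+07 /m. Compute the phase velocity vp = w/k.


vp = w / k
= 7.9758e+15 / 8.5874e+07
= 9.2878e+07 m/s

9.2878e+07


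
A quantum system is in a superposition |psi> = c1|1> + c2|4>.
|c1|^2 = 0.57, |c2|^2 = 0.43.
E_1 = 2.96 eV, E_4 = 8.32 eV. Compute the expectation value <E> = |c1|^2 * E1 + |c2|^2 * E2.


<E> = |c1|^2 * E1 + |c2|^2 * E2
= 0.57 * 2.96 + 0.43 * 8.32
= 1.6872 + 3.5776
= 5.2648 eV

5.2648


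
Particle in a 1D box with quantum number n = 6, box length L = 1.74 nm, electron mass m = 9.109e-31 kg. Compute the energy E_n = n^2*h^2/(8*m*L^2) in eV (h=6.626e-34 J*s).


E = n^2 * h^2 / (8 * m * L^2)
= 6^2 * (6.626e-34)^2 / (8 * 9.109e-31 * (1.74e-9)^2)
= 36 * 4.3904e-67 / (8 * 9.109e-31 * 3.0276e-18)
= 7.1638e-19 J
= 4.4718 eV

4.4718


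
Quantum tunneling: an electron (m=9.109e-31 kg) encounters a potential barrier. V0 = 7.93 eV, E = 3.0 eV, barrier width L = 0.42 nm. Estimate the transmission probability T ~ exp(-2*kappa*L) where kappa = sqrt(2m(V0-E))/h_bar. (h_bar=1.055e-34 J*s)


V0 - E = 4.93 eV = 7.8979e-19 J
kappa = sqrt(2 * m * (V0-E)) / h_bar
= sqrt(2 * 9.109e-31 * 7.8979e-19) / 1.055e-34
= 1.1370e+10 /m
2*kappa*L = 2 * 1.1370e+10 * 0.42e-9
= 9.5506
T = exp(-9.5506) = 7.115662e-05

7.115662e-05


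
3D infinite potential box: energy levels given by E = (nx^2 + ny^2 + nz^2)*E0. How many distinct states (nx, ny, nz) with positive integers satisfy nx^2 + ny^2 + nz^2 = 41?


Enumerate all (nx, ny, nz) with nx^2 + ny^2 + nz^2 = 41:
(1,2,6)
(1,6,2)
(2,1,6)
(2,6,1)
(3,4,4)
(4,3,4)
(4,4,3)
(6,1,2)
(6,2,1)
Total degeneracy = 9

9


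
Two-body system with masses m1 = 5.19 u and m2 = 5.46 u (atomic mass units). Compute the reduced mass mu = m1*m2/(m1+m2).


mu = m1 * m2 / (m1 + m2)
= 5.19 * 5.46 / (5.19 + 5.46)
= 28.3374 / 10.65
= 2.6608 u

2.6608


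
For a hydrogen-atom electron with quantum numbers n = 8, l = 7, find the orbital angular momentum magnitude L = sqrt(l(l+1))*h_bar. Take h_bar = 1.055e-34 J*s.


L = sqrt(l*(l+1)) * h_bar
= sqrt(7 * 8) * 1.055e-34
= sqrt(56) * 1.055e-34
= 7.4833 * 1.055e-34
= 7.8949e-34 J*s

7.8949e-34


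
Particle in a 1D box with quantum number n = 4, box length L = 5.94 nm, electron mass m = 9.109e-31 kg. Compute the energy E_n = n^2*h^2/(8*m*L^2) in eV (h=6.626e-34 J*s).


E = n^2 * h^2 / (8 * m * L^2)
= 4^2 * (6.626e-34)^2 / (8 * 9.109e-31 * (5.94e-9)^2)
= 16 * 4.3904e-67 / (8 * 9.109e-31 * 3.5284e-17)
= 2.7321e-20 J
= 0.1705 eV

0.1705


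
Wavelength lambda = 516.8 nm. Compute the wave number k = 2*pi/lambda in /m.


k = 2 * pi / lambda
= 6.2832 / (516.8e-9)
= 6.2832 / 5.1680e-07
= 1.2158e+07 /m

1.2158e+07


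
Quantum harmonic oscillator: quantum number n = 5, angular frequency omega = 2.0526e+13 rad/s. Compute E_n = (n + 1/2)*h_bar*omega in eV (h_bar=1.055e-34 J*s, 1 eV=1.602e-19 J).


E = (n + 1/2) * h_bar * omega
= (5 + 0.5) * 1.055e-34 * 2.0526e+13
= 5.5 * 2.1655e-21
= 1.1910e-20 J
= 0.0743 eV

0.0743


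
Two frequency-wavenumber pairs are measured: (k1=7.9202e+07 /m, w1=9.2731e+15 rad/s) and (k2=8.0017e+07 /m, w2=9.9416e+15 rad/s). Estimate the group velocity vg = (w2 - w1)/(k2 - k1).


vg = (w2 - w1) / (k2 - k1)
= (9.9416e+15 - 9.2731e+15) / (8.0017e+07 - 7.9202e+07)
= 6.6850e+14 / 8.1500e+05
= 8.2025e+08 m/s

8.2025e+08


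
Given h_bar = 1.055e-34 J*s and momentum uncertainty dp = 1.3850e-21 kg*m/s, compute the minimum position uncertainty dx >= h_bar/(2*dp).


dx = h_bar / (2 * dp)
= 1.055e-34 / (2 * 1.3850e-21)
= 1.055e-34 / 2.7700e-21
= 3.8087e-14 m

3.8087e-14


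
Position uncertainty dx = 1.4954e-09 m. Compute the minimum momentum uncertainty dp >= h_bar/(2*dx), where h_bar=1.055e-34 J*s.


dp = h_bar / (2 * dx)
= 1.055e-34 / (2 * 1.4954e-09)
= 1.055e-34 / 2.9908e-09
= 3.5275e-26 kg*m/s

3.5275e-26


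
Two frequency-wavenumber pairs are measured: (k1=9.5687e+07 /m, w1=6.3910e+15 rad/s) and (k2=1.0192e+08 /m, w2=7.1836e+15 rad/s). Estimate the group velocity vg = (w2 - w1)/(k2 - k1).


vg = (w2 - w1) / (k2 - k1)
= (7.1836e+15 - 6.3910e+15) / (1.0192e+08 - 9.5687e+07)
= 7.9260e+14 / 6.2330e+06
= 1.2716e+08 m/s

1.2716e+08


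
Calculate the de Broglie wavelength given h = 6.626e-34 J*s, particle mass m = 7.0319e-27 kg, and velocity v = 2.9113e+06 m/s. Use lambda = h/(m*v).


lambda = h / (m * v)
= 6.626e-34 / (7.0319e-27 * 2.9113e+06)
= 6.626e-34 / 2.0472e-20
= 3.2366e-14 m

3.2366e-14


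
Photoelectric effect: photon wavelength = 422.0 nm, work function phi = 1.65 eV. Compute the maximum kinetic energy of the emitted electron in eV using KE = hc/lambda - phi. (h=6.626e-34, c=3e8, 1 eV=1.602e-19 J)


E_photon = hc / lambda
= (6.626e-34)(3e8) / (422.0e-9)
= 4.7104e-19 J
= 2.9403 eV
KE = E_photon - phi
= 2.9403 - 1.65
= 1.2903 eV

1.2903


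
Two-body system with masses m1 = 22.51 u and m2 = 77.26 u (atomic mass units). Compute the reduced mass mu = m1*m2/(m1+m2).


mu = m1 * m2 / (m1 + m2)
= 22.51 * 77.26 / (22.51 + 77.26)
= 1739.1226 / 99.77
= 17.4313 u

17.4313


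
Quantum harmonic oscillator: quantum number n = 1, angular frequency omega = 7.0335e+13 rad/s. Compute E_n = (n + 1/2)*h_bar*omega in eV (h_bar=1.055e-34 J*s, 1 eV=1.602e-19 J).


E = (n + 1/2) * h_bar * omega
= (1 + 0.5) * 1.055e-34 * 7.0335e+13
= 1.5 * 7.4203e-21
= 1.1131e-20 J
= 0.0695 eV

0.0695


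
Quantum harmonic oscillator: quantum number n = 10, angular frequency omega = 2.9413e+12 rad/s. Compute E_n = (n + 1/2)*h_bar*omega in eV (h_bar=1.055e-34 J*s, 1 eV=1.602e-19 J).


E = (n + 1/2) * h_bar * omega
= (10 + 0.5) * 1.055e-34 * 2.9413e+12
= 10.5 * 3.1031e-22
= 3.2582e-21 J
= 0.0203 eV

0.0203


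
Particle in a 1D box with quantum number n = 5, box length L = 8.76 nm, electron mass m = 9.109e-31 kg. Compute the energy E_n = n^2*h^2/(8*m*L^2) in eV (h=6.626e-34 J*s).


E = n^2 * h^2 / (8 * m * L^2)
= 5^2 * (6.626e-34)^2 / (8 * 9.109e-31 * (8.76e-9)^2)
= 25 * 4.3904e-67 / (8 * 9.109e-31 * 7.6738e-17)
= 1.9628e-20 J
= 0.1225 eV

0.1225


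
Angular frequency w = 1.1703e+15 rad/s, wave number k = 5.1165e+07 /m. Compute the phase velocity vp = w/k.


vp = w / k
= 1.1703e+15 / 5.1165e+07
= 2.2873e+07 m/s

2.2873e+07


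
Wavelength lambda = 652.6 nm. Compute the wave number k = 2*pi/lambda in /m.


k = 2 * pi / lambda
= 6.2832 / (652.6e-9)
= 6.2832 / 6.5260e-07
= 9.6279e+06 /m

9.6279e+06


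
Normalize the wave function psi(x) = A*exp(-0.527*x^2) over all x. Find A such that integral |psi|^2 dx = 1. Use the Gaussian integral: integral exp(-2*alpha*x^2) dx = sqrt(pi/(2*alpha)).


integral |psi|^2 dx = A^2 * sqrt(pi/(2*alpha)) = 1
A^2 = sqrt(2*alpha/pi)
= sqrt(2 * 0.527 / pi)
= 0.579222
A = sqrt(0.579222)
= 0.7611

0.7611


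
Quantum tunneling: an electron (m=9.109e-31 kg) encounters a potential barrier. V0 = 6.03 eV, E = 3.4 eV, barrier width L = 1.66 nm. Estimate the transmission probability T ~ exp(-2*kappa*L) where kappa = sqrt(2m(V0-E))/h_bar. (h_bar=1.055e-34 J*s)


V0 - E = 2.63 eV = 4.2133e-19 J
kappa = sqrt(2 * m * (V0-E)) / h_bar
= sqrt(2 * 9.109e-31 * 4.2133e-19) / 1.055e-34
= 8.3044e+09 /m
2*kappa*L = 2 * 8.3044e+09 * 1.66e-9
= 27.5705
T = exp(-27.5705) = 1.062359e-12

1.062359e-12


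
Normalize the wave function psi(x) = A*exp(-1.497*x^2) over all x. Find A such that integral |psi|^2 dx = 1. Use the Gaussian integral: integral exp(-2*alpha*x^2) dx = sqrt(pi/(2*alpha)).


integral |psi|^2 dx = A^2 * sqrt(pi/(2*alpha)) = 1
A^2 = sqrt(2*alpha/pi)
= sqrt(2 * 1.497 / pi)
= 0.976227
A = sqrt(0.976227)
= 0.988

0.988


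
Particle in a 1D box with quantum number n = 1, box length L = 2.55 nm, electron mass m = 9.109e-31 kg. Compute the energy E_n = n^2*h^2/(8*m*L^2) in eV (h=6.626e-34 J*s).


E = n^2 * h^2 / (8 * m * L^2)
= 1^2 * (6.626e-34)^2 / (8 * 9.109e-31 * (2.55e-9)^2)
= 1 * 4.3904e-67 / (8 * 9.109e-31 * 6.5025e-18)
= 9.2653e-21 J
= 0.0578 eV

0.0578


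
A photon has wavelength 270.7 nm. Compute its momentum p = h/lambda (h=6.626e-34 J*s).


p = h / lambda
= 6.626e-34 / (270.7e-9)
= 6.626e-34 / 2.7070e-07
= 2.4477e-27 kg*m/s

2.4477e-27


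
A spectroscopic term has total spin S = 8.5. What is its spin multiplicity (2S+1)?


Spin multiplicity = 2S + 1
= 2 * 8.5 + 1
= 17.0 + 1
= 18

18


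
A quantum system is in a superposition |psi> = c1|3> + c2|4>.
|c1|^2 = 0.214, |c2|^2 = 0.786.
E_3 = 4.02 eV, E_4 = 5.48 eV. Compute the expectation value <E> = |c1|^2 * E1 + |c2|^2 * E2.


<E> = |c1|^2 * E1 + |c2|^2 * E2
= 0.214 * 4.02 + 0.786 * 5.48
= 0.8603 + 4.3073
= 5.1676 eV

5.1676


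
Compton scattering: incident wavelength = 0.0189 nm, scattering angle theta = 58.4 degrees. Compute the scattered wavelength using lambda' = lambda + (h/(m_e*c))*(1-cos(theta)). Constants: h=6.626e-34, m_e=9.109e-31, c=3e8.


Compton wavelength: h/(m_e*c) = 2.4247e-12 m
d_lambda = 2.4247e-12 * (1 - cos(58.4 deg))
= 2.4247e-12 * 0.476014
= 1.1542e-12 m = 0.001154 nm
lambda' = 0.0189 + 0.001154
= 0.020054 nm

0.020054


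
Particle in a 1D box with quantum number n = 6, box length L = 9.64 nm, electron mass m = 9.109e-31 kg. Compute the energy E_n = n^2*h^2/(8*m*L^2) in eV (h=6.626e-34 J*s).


E = n^2 * h^2 / (8 * m * L^2)
= 6^2 * (6.626e-34)^2 / (8 * 9.109e-31 * (9.64e-9)^2)
= 36 * 4.3904e-67 / (8 * 9.109e-31 * 9.2930e-17)
= 2.3339e-20 J
= 0.1457 eV

0.1457


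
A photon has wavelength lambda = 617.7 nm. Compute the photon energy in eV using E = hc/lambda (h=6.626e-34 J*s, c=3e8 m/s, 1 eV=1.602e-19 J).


E = hc / lambda
= (6.626e-34)(3e8) / (617.7e-9)
= 1.9878e-25 / 6.1770e-07
= 3.2181e-19 J
Converting to eV: 3.2181e-19 / 1.602e-19
= 2.0088 eV

2.0088


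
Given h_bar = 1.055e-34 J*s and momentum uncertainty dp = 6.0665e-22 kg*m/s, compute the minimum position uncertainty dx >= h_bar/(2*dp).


dx = h_bar / (2 * dp)
= 1.055e-34 / (2 * 6.0665e-22)
= 1.055e-34 / 1.2133e-21
= 8.6953e-14 m

8.6953e-14


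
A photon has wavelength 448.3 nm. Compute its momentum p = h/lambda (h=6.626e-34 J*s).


p = h / lambda
= 6.626e-34 / (448.3e-9)
= 6.626e-34 / 4.4830e-07
= 1.4780e-27 kg*m/s

1.4780e-27


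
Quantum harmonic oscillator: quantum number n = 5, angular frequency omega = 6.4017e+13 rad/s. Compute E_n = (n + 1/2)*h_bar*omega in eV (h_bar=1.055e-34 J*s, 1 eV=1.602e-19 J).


E = (n + 1/2) * h_bar * omega
= (5 + 0.5) * 1.055e-34 * 6.4017e+13
= 5.5 * 6.7538e-21
= 3.7146e-20 J
= 0.2319 eV

0.2319


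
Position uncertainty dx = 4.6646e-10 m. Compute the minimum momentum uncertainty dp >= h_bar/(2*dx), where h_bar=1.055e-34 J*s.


dp = h_bar / (2 * dx)
= 1.055e-34 / (2 * 4.6646e-10)
= 1.055e-34 / 9.3292e-10
= 1.1309e-25 kg*m/s

1.1309e-25


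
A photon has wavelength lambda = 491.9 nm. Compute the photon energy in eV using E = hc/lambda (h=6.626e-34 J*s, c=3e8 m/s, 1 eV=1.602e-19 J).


E = hc / lambda
= (6.626e-34)(3e8) / (491.9e-9)
= 1.9878e-25 / 4.9190e-07
= 4.0411e-19 J
Converting to eV: 4.0411e-19 / 1.602e-19
= 2.5225 eV

2.5225


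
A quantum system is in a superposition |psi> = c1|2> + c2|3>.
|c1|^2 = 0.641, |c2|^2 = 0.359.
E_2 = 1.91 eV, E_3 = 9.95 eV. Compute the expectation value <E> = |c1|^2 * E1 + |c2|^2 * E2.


<E> = |c1|^2 * E1 + |c2|^2 * E2
= 0.641 * 1.91 + 0.359 * 9.95
= 1.2243 + 3.572
= 4.7964 eV

4.7964


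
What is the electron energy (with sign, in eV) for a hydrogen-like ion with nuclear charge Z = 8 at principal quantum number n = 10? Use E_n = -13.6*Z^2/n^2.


E_n = -13.6 * Z^2 / n^2
= -13.6 * 8^2 / 10^2
= -13.6 * 64 / 100
= -8.704 eV

-8.704


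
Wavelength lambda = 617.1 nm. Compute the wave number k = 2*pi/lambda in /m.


k = 2 * pi / lambda
= 6.2832 / (617.1e-9)
= 6.2832 / 6.1710e-07
= 1.0182e+07 /m

1.0182e+07


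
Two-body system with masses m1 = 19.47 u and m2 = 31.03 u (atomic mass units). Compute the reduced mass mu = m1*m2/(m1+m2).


mu = m1 * m2 / (m1 + m2)
= 19.47 * 31.03 / (19.47 + 31.03)
= 604.1541 / 50.5
= 11.9634 u

11.9634


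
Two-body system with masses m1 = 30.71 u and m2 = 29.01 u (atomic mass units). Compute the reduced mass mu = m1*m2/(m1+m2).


mu = m1 * m2 / (m1 + m2)
= 30.71 * 29.01 / (30.71 + 29.01)
= 890.8971 / 59.72
= 14.9179 u

14.9179


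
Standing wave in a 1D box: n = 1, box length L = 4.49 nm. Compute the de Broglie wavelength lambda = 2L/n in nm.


lambda = 2L / n
= 2 * 4.49 / 1
= 8.98 / 1
= 8.98 nm

8.98


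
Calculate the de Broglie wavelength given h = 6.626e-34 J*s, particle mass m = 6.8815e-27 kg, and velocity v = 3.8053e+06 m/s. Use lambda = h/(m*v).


lambda = h / (m * v)
= 6.626e-34 / (6.8815e-27 * 3.8053e+06)
= 6.626e-34 / 2.6186e-20
= 2.5303e-14 m

2.5303e-14


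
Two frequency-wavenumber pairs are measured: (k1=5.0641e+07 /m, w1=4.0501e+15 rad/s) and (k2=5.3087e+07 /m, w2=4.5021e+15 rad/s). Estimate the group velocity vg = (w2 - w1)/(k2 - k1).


vg = (w2 - w1) / (k2 - k1)
= (4.5021e+15 - 4.0501e+15) / (5.3087e+07 - 5.0641e+07)
= 4.5200e+14 / 2.4460e+06
= 1.8479e+08 m/s

1.8479e+08


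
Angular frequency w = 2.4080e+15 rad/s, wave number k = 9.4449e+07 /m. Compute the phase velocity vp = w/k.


vp = w / k
= 2.4080e+15 / 9.4449e+07
= 2.5495e+07 m/s

2.5495e+07


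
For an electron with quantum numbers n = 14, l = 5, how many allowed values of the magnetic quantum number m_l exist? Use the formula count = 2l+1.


m_l ranges from -l to +l in integer steps
So m_l goes from -5 to +5
Count = 2l + 1 = 2*5 + 1
= 11

11


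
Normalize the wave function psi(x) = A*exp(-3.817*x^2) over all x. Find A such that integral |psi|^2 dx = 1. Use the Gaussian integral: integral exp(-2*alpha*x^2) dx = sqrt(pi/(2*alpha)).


integral |psi|^2 dx = A^2 * sqrt(pi/(2*alpha)) = 1
A^2 = sqrt(2*alpha/pi)
= sqrt(2 * 3.817 / pi)
= 1.558839
A = sqrt(1.558839)
= 1.2485

1.2485


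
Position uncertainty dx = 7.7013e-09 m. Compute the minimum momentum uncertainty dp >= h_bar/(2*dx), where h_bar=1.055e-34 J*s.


dp = h_bar / (2 * dx)
= 1.055e-34 / (2 * 7.7013e-09)
= 1.055e-34 / 1.5403e-08
= 6.8495e-27 kg*m/s

6.8495e-27


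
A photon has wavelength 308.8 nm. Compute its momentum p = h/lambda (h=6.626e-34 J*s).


p = h / lambda
= 6.626e-34 / (308.8e-9)
= 6.626e-34 / 3.0880e-07
= 2.1457e-27 kg*m/s

2.1457e-27


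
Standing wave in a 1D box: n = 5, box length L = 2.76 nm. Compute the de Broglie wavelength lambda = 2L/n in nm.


lambda = 2L / n
= 2 * 2.76 / 5
= 5.52 / 5
= 1.104 nm

1.104


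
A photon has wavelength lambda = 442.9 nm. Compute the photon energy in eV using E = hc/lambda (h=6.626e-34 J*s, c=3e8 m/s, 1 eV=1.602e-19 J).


E = hc / lambda
= (6.626e-34)(3e8) / (442.9e-9)
= 1.9878e-25 / 4.4290e-07
= 4.4881e-19 J
Converting to eV: 4.4881e-19 / 1.602e-19
= 2.8016 eV

2.8016


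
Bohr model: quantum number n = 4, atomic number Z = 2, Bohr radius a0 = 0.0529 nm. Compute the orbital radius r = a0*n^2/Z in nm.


r = a0 * n^2 / Z
= 0.0529 * 4^2 / 2
= 0.0529 * 16 / 2
= 0.4232 nm

0.4232


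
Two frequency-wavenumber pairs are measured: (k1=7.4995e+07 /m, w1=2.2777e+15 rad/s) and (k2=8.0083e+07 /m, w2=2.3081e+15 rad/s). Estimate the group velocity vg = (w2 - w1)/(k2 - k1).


vg = (w2 - w1) / (k2 - k1)
= (2.3081e+15 - 2.2777e+15) / (8.0083e+07 - 7.4995e+07)
= 3.0400e+13 / 5.0880e+06
= 5.9748e+06 m/s

5.9748e+06


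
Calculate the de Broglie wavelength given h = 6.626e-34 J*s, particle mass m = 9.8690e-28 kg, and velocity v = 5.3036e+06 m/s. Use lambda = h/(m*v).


lambda = h / (m * v)
= 6.626e-34 / (9.8690e-28 * 5.3036e+06)
= 6.626e-34 / 5.2341e-21
= 1.2659e-13 m

1.2659e-13


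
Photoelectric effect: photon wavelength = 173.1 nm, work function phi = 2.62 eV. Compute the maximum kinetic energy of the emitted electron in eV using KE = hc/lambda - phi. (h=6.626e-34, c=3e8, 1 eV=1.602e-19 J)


E_photon = hc / lambda
= (6.626e-34)(3e8) / (173.1e-9)
= 1.1484e-18 J
= 7.1682 eV
KE = E_photon - phi
= 7.1682 - 2.62
= 4.5482 eV

4.5482


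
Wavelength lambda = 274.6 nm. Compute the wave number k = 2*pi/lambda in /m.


k = 2 * pi / lambda
= 6.2832 / (274.6e-9)
= 6.2832 / 2.7460e-07
= 2.2881e+07 /m

2.2881e+07


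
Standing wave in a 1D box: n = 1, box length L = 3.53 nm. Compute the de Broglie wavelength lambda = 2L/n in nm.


lambda = 2L / n
= 2 * 3.53 / 1
= 7.06 / 1
= 7.06 nm

7.06


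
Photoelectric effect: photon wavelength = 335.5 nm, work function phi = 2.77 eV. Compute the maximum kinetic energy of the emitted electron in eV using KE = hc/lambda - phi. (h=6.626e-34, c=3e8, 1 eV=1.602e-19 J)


E_photon = hc / lambda
= (6.626e-34)(3e8) / (335.5e-9)
= 5.9249e-19 J
= 3.6984 eV
KE = E_photon - phi
= 3.6984 - 2.77
= 0.9284 eV

0.9284


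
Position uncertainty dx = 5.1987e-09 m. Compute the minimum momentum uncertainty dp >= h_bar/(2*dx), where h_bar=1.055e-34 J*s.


dp = h_bar / (2 * dx)
= 1.055e-34 / (2 * 5.1987e-09)
= 1.055e-34 / 1.0397e-08
= 1.0147e-26 kg*m/s

1.0147e-26


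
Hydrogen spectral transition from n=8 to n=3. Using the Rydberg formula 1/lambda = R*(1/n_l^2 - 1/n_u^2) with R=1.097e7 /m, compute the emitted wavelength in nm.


1/lambda = R * (1/n_l^2 - 1/n_u^2)
= 1.097e7 * (1/3^2 - 1/8^2)
= 1.097e7 * (0.111111 - 0.015625)
= 1.097e7 * 0.095486
= 1.0475e+06 /m
lambda = 1 / 1.0475e+06 = 954.6698 nm

954.6698


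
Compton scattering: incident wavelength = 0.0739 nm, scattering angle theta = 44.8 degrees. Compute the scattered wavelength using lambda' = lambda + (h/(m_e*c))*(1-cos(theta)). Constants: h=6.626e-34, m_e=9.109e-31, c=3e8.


Compton wavelength: h/(m_e*c) = 2.4247e-12 m
d_lambda = 2.4247e-12 * (1 - cos(44.8 deg))
= 2.4247e-12 * 0.290429
= 7.0421e-13 m = 0.000704 nm
lambda' = 0.0739 + 0.000704
= 0.074604 nm

0.074604


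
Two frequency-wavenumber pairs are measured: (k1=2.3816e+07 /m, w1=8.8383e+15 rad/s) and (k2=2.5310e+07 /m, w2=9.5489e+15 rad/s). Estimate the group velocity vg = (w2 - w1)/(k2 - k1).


vg = (w2 - w1) / (k2 - k1)
= (9.5489e+15 - 8.8383e+15) / (2.5310e+07 - 2.3816e+07)
= 7.1060e+14 / 1.4940e+06
= 4.7564e+08 m/s

4.7564e+08


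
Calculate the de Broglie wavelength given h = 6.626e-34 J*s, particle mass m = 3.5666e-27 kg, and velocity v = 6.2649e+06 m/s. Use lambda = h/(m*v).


lambda = h / (m * v)
= 6.626e-34 / (3.5666e-27 * 6.2649e+06)
= 6.626e-34 / 2.2344e-20
= 2.9654e-14 m

2.9654e-14


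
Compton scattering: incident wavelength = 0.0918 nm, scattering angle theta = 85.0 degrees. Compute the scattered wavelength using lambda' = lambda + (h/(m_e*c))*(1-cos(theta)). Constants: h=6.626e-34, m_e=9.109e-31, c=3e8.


Compton wavelength: h/(m_e*c) = 2.4247e-12 m
d_lambda = 2.4247e-12 * (1 - cos(85.0 deg))
= 2.4247e-12 * 0.912844
= 2.2134e-12 m = 0.002213 nm
lambda' = 0.0918 + 0.002213
= 0.094013 nm

0.094013


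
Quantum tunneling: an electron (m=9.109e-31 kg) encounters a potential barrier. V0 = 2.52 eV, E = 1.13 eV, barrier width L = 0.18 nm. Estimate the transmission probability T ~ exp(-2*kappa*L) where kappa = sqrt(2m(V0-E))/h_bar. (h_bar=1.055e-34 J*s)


V0 - E = 1.39 eV = 2.2268e-19 J
kappa = sqrt(2 * m * (V0-E)) / h_bar
= sqrt(2 * 9.109e-31 * 2.2268e-19) / 1.055e-34
= 6.0372e+09 /m
2*kappa*L = 2 * 6.0372e+09 * 0.18e-9
= 2.1734
T = exp(-2.1734) = 1.137904e-01

1.137904e-01


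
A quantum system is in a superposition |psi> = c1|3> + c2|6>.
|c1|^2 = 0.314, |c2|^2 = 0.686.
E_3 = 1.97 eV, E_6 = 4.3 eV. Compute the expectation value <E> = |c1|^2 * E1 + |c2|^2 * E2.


<E> = |c1|^2 * E1 + |c2|^2 * E2
= 0.314 * 1.97 + 0.686 * 4.3
= 0.6186 + 2.9498
= 3.5684 eV

3.5684


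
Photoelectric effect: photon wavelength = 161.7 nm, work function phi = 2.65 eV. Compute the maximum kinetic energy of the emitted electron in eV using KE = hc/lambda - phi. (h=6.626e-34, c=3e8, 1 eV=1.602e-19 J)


E_photon = hc / lambda
= (6.626e-34)(3e8) / (161.7e-9)
= 1.2293e-18 J
= 7.6736 eV
KE = E_photon - phi
= 7.6736 - 2.65
= 5.0236 eV

5.0236


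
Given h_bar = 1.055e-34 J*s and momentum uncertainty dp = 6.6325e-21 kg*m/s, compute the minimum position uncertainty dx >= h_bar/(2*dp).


dx = h_bar / (2 * dp)
= 1.055e-34 / (2 * 6.6325e-21)
= 1.055e-34 / 1.3265e-20
= 7.9533e-15 m

7.9533e-15


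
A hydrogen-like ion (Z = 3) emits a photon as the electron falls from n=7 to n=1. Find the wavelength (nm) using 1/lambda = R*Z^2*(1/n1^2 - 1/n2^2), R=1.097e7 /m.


1/lambda = R * Z^2 * (1/n1^2 - 1/n2^2)
= 1.097e7 * 3^2 * (1/1^2 - 1/7^2)
= 1.097e7 * 9 * (1.0 - 0.020408)
= 9.6715e+07 /m
lambda = 1 / 9.6715e+07
= 10.3396 nm

10.3396


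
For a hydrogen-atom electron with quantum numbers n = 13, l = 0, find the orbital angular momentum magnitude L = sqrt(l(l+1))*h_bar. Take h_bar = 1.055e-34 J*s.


L = sqrt(l*(l+1)) * h_bar
= sqrt(0 * 1) * 1.055e-34
= sqrt(0) * 1.055e-34
= 0.0 * 1.055e-34
= 0.0000e+00 J*s

0.0000e+00


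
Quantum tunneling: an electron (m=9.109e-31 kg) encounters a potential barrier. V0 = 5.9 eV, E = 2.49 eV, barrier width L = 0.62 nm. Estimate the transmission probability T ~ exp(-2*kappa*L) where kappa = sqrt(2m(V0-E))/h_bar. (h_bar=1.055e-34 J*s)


V0 - E = 3.41 eV = 5.4628e-19 J
kappa = sqrt(2 * m * (V0-E)) / h_bar
= sqrt(2 * 9.109e-31 * 5.4628e-19) / 1.055e-34
= 9.4560e+09 /m
2*kappa*L = 2 * 9.4560e+09 * 0.62e-9
= 11.7254
T = exp(-11.7254) = 8.085732e-06

8.085732e-06


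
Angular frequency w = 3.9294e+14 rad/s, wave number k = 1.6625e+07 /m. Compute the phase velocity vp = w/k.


vp = w / k
= 3.9294e+14 / 1.6625e+07
= 2.3635e+07 m/s

2.3635e+07


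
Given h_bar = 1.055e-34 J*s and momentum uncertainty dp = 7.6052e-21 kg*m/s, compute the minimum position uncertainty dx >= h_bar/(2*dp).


dx = h_bar / (2 * dp)
= 1.055e-34 / (2 * 7.6052e-21)
= 1.055e-34 / 1.5210e-20
= 6.9360e-15 m

6.9360e-15


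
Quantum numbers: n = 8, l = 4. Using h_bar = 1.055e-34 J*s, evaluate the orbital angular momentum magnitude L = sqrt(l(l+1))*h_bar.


L = sqrt(l*(l+1)) * h_bar
= sqrt(4 * 5) * 1.055e-34
= sqrt(20) * 1.055e-34
= 4.4721 * 1.055e-34
= 4.7181e-34 J*s

4.7181e-34


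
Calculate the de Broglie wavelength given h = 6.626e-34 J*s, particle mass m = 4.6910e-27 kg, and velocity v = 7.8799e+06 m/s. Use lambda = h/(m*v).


lambda = h / (m * v)
= 6.626e-34 / (4.6910e-27 * 7.8799e+06)
= 6.626e-34 / 3.6965e-20
= 1.7925e-14 m

1.7925e-14


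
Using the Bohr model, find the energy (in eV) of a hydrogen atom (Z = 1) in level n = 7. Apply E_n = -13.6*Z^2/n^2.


E_n = -13.6 * Z^2 / n^2
= -13.6 * 1^2 / 7^2
= -13.6 * 1 / 49
= -0.2776 eV

-0.2776


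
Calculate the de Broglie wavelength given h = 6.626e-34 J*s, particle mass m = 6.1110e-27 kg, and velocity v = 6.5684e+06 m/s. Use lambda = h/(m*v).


lambda = h / (m * v)
= 6.626e-34 / (6.1110e-27 * 6.5684e+06)
= 6.626e-34 / 4.0139e-20
= 1.6507e-14 m

1.6507e-14


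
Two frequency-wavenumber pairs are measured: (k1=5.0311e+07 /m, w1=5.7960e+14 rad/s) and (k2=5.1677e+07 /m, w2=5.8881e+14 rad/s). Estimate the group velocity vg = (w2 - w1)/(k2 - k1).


vg = (w2 - w1) / (k2 - k1)
= (5.8881e+14 - 5.7960e+14) / (5.1677e+07 - 5.0311e+07)
= 9.2100e+12 / 1.3660e+06
= 6.7423e+06 m/s

6.7423e+06


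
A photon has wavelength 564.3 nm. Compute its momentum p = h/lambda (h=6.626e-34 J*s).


p = h / lambda
= 6.626e-34 / (564.3e-9)
= 6.626e-34 / 5.6430e-07
= 1.1742e-27 kg*m/s

1.1742e-27


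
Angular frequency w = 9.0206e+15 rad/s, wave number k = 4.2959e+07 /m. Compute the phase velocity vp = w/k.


vp = w / k
= 9.0206e+15 / 4.2959e+07
= 2.0998e+08 m/s

2.0998e+08


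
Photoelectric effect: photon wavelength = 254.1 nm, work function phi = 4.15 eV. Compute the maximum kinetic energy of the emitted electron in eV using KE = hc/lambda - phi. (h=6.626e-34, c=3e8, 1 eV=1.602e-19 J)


E_photon = hc / lambda
= (6.626e-34)(3e8) / (254.1e-9)
= 7.8229e-19 J
= 4.8832 eV
KE = E_photon - phi
= 4.8832 - 4.15
= 0.7332 eV

0.7332


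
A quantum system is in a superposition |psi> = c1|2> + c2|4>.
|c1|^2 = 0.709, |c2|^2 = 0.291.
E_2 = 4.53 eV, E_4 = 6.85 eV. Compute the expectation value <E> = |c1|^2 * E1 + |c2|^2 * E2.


<E> = |c1|^2 * E1 + |c2|^2 * E2
= 0.709 * 4.53 + 0.291 * 6.85
= 3.2118 + 1.9933
= 5.2051 eV

5.2051


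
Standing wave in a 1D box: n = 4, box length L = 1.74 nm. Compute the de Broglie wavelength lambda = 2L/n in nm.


lambda = 2L / n
= 2 * 1.74 / 4
= 3.48 / 4
= 0.87 nm

0.87


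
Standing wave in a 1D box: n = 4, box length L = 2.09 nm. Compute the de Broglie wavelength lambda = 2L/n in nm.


lambda = 2L / n
= 2 * 2.09 / 4
= 4.18 / 4
= 1.045 nm

1.045


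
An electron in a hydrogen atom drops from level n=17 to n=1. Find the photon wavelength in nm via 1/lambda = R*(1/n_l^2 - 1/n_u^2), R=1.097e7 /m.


1/lambda = R * (1/n_l^2 - 1/n_u^2)
= 1.097e7 * (1/1^2 - 1/17^2)
= 1.097e7 * (1.0 - 0.00346)
= 1.097e7 * 0.99654
= 1.0932e+07 /m
lambda = 1 / 1.0932e+07 = 91.4742 nm

91.4742


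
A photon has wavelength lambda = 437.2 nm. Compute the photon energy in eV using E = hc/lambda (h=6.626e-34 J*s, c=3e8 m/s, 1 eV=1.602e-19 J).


E = hc / lambda
= (6.626e-34)(3e8) / (437.2e-9)
= 1.9878e-25 / 4.3720e-07
= 4.5467e-19 J
Converting to eV: 4.5467e-19 / 1.602e-19
= 2.8381 eV

2.8381


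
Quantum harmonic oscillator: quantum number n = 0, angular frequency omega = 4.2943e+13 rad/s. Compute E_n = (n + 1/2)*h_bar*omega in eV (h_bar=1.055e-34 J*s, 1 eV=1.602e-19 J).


E = (n + 1/2) * h_bar * omega
= (0 + 0.5) * 1.055e-34 * 4.2943e+13
= 0.5 * 4.5305e-21
= 2.2652e-21 J
= 0.0141 eV

0.0141
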